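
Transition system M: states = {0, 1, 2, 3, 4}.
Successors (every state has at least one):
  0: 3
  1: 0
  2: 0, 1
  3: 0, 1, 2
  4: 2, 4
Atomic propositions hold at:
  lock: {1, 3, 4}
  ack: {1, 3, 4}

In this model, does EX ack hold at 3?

Yes

Sat(EX ack) = {s : some successor in {1, 3, 4}} = {0, 2, 3, 4}
3 ∈ Sat(EX ack) = {0, 2, 3, 4}, so the formula holds at 3.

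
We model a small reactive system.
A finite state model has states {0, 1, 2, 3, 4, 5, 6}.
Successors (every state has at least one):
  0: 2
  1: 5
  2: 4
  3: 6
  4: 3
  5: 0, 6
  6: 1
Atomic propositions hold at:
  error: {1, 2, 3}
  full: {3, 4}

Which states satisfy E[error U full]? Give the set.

{2, 3, 4}

E[error U full]: least fixpoint, start Z0 = Sat(full) = {3, 4}, add states in Sat(error) with some successor in Z. Z1 = {2, 3, 4}; fixed.
Sat(E[error U full]) = {2, 3, 4}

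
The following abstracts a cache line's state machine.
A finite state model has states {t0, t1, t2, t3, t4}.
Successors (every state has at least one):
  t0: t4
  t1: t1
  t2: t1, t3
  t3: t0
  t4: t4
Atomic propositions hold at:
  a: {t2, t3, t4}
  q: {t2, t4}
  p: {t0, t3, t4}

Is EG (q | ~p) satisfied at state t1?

Sat(~p) = {t1, t2}
Sat(q | ~p) = {t1, t2, t4}
EG (q | ~p): greatest fixpoint, start Z0 = {t1, t2, t4}, keep only states in Sat with some successor in Z. Already a fixed point.
Sat(EG (q | ~p)) = {t1, t2, t4}
t1 ∈ Sat(EG (q | ~p)) = {t1, t2, t4}, so the formula holds at t1.

Yes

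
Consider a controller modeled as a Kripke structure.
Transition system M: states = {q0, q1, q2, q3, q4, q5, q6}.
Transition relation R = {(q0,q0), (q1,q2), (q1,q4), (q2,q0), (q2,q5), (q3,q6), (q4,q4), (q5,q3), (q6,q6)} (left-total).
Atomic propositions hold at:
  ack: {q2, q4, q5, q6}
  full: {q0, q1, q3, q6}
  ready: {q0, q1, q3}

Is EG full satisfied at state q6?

EG full: greatest fixpoint, start Z0 = {q0, q1, q3, q6}, keep only states in Sat with some successor in Z. Z1 = {q0, q3, q6}; fixed.
Sat(EG full) = {q0, q3, q6}
q6 ∈ Sat(EG full) = {q0, q3, q6}, so the formula holds at q6.

Yes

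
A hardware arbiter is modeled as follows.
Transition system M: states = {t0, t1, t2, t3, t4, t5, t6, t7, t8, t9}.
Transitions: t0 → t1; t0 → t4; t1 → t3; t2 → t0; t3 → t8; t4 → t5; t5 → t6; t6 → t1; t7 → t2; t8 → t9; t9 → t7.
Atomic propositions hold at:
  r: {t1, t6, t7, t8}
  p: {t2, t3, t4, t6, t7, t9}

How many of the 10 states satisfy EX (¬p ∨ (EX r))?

Sat(¬p) = {t0, t1, t5, t8}
Sat(EX r) = {s : some successor in {t1, t6, t7, t8}} = {t0, t3, t5, t6, t9}
Sat(¬p ∨ (EX r)) = {t0, t1, t3, t5, t6, t8, t9}
Sat(EX (¬p ∨ (EX r))) = {s : some successor in {t0, t1, t3, t5, t6, t8, t9}} = {t0, t1, t2, t3, t4, t5, t6, t8}
|Sat(EX (¬p ∨ (EX r)))| = |{t0, t1, t2, t3, t4, t5, t6, t8}| = 8.

8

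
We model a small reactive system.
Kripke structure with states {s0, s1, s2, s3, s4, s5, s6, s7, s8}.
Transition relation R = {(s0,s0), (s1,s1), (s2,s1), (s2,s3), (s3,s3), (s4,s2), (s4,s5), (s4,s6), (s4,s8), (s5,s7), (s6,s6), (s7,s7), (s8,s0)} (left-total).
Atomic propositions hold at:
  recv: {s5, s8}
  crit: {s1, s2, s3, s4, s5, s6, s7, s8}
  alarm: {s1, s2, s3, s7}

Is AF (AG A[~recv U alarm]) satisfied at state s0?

Sat(~recv) = {s0, s1, s2, s3, s4, s6, s7}
A[~recv U alarm]: least fixpoint, start Z0 = Sat(alarm) = {s1, s2, s3, s7}, add states in Sat(~recv) with every successor in Z. Already a fixed point.
Sat(A[~recv U alarm]) = {s1, s2, s3, s7}
AG A[~recv U alarm]: greatest fixpoint, start Z0 = {s1, s2, s3, s7}, keep only states in Sat with every successor in Z. Already a fixed point.
Sat(AG A[~recv U alarm]) = {s1, s2, s3, s7}
AF (AG A[~recv U alarm]): least fixpoint, start Z0 = {s1, s2, s3, s7}, add states with every successor in Z. Z1 = {s1, s2, s3, s5, s7}; fixed.
Sat(AF (AG A[~recv U alarm])) = {s1, s2, s3, s5, s7}
s0 ∉ Sat(AF (AG A[~recv U alarm])) = {s1, s2, s3, s5, s7}, so the formula does not hold at s0.

No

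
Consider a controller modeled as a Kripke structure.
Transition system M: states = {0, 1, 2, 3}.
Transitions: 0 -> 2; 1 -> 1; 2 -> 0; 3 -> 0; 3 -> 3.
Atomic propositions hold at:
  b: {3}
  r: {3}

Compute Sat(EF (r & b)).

{3}

Sat(r & b) = {3}
EF (r & b): least fixpoint, start Z0 = {3}, add states with some successor in Z. Already a fixed point.
Sat(EF (r & b)) = {3}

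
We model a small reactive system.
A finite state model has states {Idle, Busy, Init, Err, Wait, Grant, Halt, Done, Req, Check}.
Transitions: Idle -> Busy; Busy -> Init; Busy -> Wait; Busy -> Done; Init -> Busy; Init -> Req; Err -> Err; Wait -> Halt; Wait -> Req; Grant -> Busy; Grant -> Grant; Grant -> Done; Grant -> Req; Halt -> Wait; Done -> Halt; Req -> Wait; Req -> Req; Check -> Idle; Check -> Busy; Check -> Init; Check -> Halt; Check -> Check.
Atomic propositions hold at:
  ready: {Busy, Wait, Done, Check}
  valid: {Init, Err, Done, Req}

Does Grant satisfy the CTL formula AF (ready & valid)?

Sat(ready & valid) = {Done}
AF (ready & valid): least fixpoint, start Z0 = {Done}, add states with every successor in Z. Already a fixed point.
Sat(AF (ready & valid)) = {Done}
Grant ∉ Sat(AF (ready & valid)) = {Done}, so the formula does not hold at Grant.

No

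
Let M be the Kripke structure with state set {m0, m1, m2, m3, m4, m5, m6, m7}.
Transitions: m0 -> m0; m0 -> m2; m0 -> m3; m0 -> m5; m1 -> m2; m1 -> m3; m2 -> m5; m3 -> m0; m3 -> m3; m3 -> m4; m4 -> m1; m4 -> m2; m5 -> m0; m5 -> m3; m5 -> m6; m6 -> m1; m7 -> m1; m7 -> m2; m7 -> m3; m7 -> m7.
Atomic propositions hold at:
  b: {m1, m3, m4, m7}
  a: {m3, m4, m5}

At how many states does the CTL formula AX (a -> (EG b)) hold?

EG b: greatest fixpoint, start Z0 = {m1, m3, m4, m7}, keep only states in Sat with some successor in Z. Already a fixed point.
Sat(EG b) = {m1, m3, m4, m7}
Sat(a -> (EG b)) = {m0, m1, m2, m3, m4, m6, m7}
Sat(AX (a -> (EG b))) = {s : every successor in {m0, m1, m2, m3, m4, m6, m7}} = {m1, m3, m4, m5, m6, m7}
|Sat(AX (a -> (EG b)))| = |{m1, m3, m4, m5, m6, m7}| = 6.

6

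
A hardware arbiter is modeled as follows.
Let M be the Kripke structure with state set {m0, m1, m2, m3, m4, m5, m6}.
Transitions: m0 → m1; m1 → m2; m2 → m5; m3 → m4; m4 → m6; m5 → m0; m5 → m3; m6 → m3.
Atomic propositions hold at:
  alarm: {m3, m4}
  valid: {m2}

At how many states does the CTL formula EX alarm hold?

3

Sat(EX alarm) = {s : some successor in {m3, m4}} = {m3, m5, m6}
|Sat(EX alarm)| = |{m3, m5, m6}| = 3.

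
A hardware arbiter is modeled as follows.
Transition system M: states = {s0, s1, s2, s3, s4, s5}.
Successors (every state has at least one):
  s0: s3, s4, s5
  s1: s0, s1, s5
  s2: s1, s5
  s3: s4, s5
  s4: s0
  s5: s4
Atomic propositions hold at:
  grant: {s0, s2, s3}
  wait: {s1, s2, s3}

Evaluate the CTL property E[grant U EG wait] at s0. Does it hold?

EG wait: greatest fixpoint, start Z0 = {s1, s2, s3}, keep only states in Sat with some successor in Z. Z1 = {s1, s2}; fixed.
Sat(EG wait) = {s1, s2}
E[grant U EG wait]: least fixpoint, start Z0 = Sat(EG wait) = {s1, s2}, add states in Sat(grant) with some successor in Z. Already a fixed point.
Sat(E[grant U EG wait]) = {s1, s2}
s0 ∉ Sat(E[grant U EG wait]) = {s1, s2}, so the formula does not hold at s0.

No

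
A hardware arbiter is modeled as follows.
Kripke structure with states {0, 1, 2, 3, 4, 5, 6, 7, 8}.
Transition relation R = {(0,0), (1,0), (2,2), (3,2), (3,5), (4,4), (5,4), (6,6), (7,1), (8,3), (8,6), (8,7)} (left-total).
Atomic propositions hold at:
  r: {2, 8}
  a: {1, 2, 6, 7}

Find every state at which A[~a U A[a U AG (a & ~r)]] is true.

Sat(~a) = {0, 3, 4, 5, 8}
Sat(~r) = {0, 1, 3, 4, 5, 6, 7}
Sat(a & ~r) = {1, 6, 7}
AG (a & ~r): greatest fixpoint, start Z0 = {1, 6, 7}, keep only states in Sat with every successor in Z. Z1 = {6, 7}; Z2 = {6}; fixed.
Sat(AG (a & ~r)) = {6}
A[a U AG (a & ~r)]: least fixpoint, start Z0 = Sat(AG (a & ~r)) = {6}, add states in Sat(a) with every successor in Z. Already a fixed point.
Sat(A[a U AG (a & ~r)]) = {6}
A[~a U A[a U AG (a & ~r)]]: least fixpoint, start Z0 = Sat(A[a U AG (a & ~r)]) = {6}, add states in Sat(~a) with every successor in Z. Already a fixed point.
Sat(A[~a U A[a U AG (a & ~r)]]) = {6}

{6}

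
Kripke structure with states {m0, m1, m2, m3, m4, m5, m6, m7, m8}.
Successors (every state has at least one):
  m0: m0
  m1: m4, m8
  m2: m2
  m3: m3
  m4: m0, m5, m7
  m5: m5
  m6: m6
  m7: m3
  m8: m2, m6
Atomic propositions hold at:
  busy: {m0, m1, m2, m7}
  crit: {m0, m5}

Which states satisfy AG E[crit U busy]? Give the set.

{m0, m2}

E[crit U busy]: least fixpoint, start Z0 = Sat(busy) = {m0, m1, m2, m7}, add states in Sat(crit) with some successor in Z. Already a fixed point.
Sat(E[crit U busy]) = {m0, m1, m2, m7}
AG E[crit U busy]: greatest fixpoint, start Z0 = {m0, m1, m2, m7}, keep only states in Sat with every successor in Z. Z1 = {m0, m2}; fixed.
Sat(AG E[crit U busy]) = {m0, m2}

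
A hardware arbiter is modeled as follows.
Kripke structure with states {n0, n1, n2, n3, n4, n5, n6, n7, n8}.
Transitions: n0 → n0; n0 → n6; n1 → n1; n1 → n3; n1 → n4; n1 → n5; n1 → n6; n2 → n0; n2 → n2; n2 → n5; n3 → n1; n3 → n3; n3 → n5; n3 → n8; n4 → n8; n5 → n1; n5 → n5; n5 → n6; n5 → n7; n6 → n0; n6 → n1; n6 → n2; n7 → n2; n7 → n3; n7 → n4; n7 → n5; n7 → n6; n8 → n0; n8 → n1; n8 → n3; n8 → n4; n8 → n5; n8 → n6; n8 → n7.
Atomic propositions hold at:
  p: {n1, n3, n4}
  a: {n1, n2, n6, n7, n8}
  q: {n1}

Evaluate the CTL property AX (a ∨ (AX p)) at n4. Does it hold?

Sat(AX p) = {s : every successor in {n1, n3, n4}} = ∅
Sat(a ∨ (AX p)) = {n1, n2, n6, n7, n8}
Sat(AX (a ∨ (AX p))) = {s : every successor in {n1, n2, n6, n7, n8}} = {n4}
n4 ∈ Sat(AX (a ∨ (AX p))) = {n4}, so the formula holds at n4.

Yes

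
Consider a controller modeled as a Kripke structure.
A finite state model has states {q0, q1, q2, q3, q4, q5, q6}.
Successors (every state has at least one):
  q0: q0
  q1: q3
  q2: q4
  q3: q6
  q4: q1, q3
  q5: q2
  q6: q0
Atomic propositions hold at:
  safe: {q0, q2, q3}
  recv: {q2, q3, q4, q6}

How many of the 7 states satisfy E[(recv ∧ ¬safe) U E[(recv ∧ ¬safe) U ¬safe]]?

4

Sat(¬safe) = {q1, q4, q5, q6}
Sat(recv ∧ ¬safe) = {q4, q6}
E[(recv ∧ ¬safe) U ¬safe]: least fixpoint, start Z0 = Sat(¬safe) = {q1, q4, q5, q6}, add states in Sat(recv ∧ ¬safe) with some successor in Z. Already a fixed point.
Sat(E[(recv ∧ ¬safe) U ¬safe]) = {q1, q4, q5, q6}
E[(recv ∧ ¬safe) U E[(recv ∧ ¬safe) U ¬safe]]: least fixpoint, start Z0 = Sat(E[(recv ∧ ¬safe) U ¬safe]) = {q1, q4, q5, q6}, add states in Sat(recv ∧ ¬safe) with some successor in Z. Already a fixed point.
Sat(E[(recv ∧ ¬safe) U E[(recv ∧ ¬safe) U ¬safe]]) = {q1, q4, q5, q6}
|Sat(E[(recv ∧ ¬safe) U E[(recv ∧ ¬safe) U ¬safe]])| = |{q1, q4, q5, q6}| = 4.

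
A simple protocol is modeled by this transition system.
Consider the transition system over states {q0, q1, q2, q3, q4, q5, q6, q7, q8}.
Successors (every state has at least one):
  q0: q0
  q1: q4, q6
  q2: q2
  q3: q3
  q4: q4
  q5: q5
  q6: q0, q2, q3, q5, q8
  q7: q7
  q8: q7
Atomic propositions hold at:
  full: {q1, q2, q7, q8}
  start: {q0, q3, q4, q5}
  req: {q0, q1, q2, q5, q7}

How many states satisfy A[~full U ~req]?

Sat(~full) = {q0, q3, q4, q5, q6}
Sat(~req) = {q3, q4, q6, q8}
A[~full U ~req]: least fixpoint, start Z0 = Sat(~req) = {q3, q4, q6, q8}, add states in Sat(~full) with every successor in Z. Already a fixed point.
Sat(A[~full U ~req]) = {q3, q4, q6, q8}
|Sat(A[~full U ~req])| = |{q3, q4, q6, q8}| = 4.

4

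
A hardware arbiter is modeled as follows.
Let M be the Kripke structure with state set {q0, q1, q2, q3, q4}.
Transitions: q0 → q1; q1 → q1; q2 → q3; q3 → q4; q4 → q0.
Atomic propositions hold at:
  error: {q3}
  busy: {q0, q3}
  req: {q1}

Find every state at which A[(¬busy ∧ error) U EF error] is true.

{q2, q3}

Sat(¬busy) = {q1, q2, q4}
Sat(¬busy ∧ error) = ∅
EF error: least fixpoint, start Z0 = {q3}, add states with some successor in Z. Z1 = {q2, q3}; fixed.
Sat(EF error) = {q2, q3}
A[(¬busy ∧ error) U EF error]: least fixpoint, start Z0 = Sat(EF error) = {q2, q3}, add states in Sat(¬busy ∧ error) with every successor in Z. Already a fixed point.
Sat(A[(¬busy ∧ error) U EF error]) = {q2, q3}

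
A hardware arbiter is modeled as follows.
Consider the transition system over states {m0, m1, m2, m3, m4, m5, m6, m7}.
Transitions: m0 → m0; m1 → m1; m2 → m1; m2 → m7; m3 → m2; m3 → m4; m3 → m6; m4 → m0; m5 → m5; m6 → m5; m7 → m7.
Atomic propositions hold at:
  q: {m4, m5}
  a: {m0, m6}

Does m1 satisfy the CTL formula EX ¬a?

Yes

Sat(¬a) = {m1, m2, m3, m4, m5, m7}
Sat(EX ¬a) = {s : some successor in {m1, m2, m3, m4, m5, m7}} = {m1, m2, m3, m5, m6, m7}
m1 ∈ Sat(EX ¬a) = {m1, m2, m3, m5, m6, m7}, so the formula holds at m1.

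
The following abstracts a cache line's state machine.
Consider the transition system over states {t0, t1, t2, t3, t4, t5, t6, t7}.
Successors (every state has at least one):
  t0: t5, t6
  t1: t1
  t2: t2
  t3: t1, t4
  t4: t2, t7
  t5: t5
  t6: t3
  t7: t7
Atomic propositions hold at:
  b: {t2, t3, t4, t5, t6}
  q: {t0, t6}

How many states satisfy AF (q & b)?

Sat(q & b) = {t6}
AF (q & b): least fixpoint, start Z0 = {t6}, add states with every successor in Z. Already a fixed point.
Sat(AF (q & b)) = {t6}
|Sat(AF (q & b))| = |{t6}| = 1.

1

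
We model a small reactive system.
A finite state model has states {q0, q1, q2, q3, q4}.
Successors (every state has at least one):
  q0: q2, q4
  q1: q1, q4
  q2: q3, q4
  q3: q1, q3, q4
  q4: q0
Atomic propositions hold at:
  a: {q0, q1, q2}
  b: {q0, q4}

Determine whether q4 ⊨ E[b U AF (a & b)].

Sat(a & b) = {q0}
AF (a & b): least fixpoint, start Z0 = {q0}, add states with every successor in Z. Z1 = {q0, q4}; fixed.
Sat(AF (a & b)) = {q0, q4}
E[b U AF (a & b)]: least fixpoint, start Z0 = Sat(AF (a & b)) = {q0, q4}, add states in Sat(b) with some successor in Z. Already a fixed point.
Sat(E[b U AF (a & b)]) = {q0, q4}
q4 ∈ Sat(E[b U AF (a & b)]) = {q0, q4}, so the formula holds at q4.

Yes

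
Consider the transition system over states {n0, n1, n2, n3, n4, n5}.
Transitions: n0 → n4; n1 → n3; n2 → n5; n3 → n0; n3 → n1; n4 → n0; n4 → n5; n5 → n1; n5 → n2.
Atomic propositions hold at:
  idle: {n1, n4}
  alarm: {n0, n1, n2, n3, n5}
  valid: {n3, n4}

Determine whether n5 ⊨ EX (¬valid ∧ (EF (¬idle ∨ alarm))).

Sat(¬valid) = {n0, n1, n2, n5}
Sat(¬idle) = {n0, n2, n3, n5}
Sat(¬idle ∨ alarm) = {n0, n1, n2, n3, n5}
EF (¬idle ∨ alarm): least fixpoint, start Z0 = {n0, n1, n2, n3, n5}, add states with some successor in Z. Z1 = {n0, n1, n2, n3, n4, n5}; fixed.
Sat(EF (¬idle ∨ alarm)) = {n0, n1, n2, n3, n4, n5}
Sat(¬valid ∧ (EF (¬idle ∨ alarm))) = {n0, n1, n2, n5}
Sat(EX (¬valid ∧ (EF (¬idle ∨ alarm)))) = {s : some successor in {n0, n1, n2, n5}} = {n2, n3, n4, n5}
n5 ∈ Sat(EX (¬valid ∧ (EF (¬idle ∨ alarm)))) = {n2, n3, n4, n5}, so the formula holds at n5.

Yes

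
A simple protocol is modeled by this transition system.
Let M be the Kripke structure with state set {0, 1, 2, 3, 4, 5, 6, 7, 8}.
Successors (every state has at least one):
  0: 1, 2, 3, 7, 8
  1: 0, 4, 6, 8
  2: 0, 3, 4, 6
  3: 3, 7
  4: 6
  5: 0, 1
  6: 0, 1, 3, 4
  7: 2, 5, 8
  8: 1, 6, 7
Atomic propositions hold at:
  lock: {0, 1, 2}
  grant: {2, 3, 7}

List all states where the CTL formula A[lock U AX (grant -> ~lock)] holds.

Sat(~lock) = {3, 4, 5, 6, 7, 8}
Sat(grant -> ~lock) = {0, 1, 3, 4, 5, 6, 7, 8}
Sat(AX (grant -> ~lock)) = {s : every successor in {0, 1, 3, 4, 5, 6, 7, 8}} = {1, 2, 3, 4, 5, 6, 8}
A[lock U AX (grant -> ~lock)]: least fixpoint, start Z0 = Sat(AX (grant -> ~lock)) = {1, 2, 3, 4, 5, 6, 8}, add states in Sat(lock) with every successor in Z. Already a fixed point.
Sat(A[lock U AX (grant -> ~lock)]) = {1, 2, 3, 4, 5, 6, 8}

{1, 2, 3, 4, 5, 6, 8}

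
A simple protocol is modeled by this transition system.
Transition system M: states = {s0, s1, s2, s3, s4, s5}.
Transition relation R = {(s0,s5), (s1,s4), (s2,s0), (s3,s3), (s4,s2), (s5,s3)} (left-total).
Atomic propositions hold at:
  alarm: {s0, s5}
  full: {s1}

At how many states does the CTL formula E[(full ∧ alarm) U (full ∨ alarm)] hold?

Sat(full ∧ alarm) = ∅
Sat(full ∨ alarm) = {s0, s1, s5}
E[(full ∧ alarm) U (full ∨ alarm)]: least fixpoint, start Z0 = Sat((full ∨ alarm)) = {s0, s1, s5}, add states in Sat(full ∧ alarm) with some successor in Z. Already a fixed point.
Sat(E[(full ∧ alarm) U (full ∨ alarm)]) = {s0, s1, s5}
|Sat(E[(full ∧ alarm) U (full ∨ alarm)])| = |{s0, s1, s5}| = 3.

3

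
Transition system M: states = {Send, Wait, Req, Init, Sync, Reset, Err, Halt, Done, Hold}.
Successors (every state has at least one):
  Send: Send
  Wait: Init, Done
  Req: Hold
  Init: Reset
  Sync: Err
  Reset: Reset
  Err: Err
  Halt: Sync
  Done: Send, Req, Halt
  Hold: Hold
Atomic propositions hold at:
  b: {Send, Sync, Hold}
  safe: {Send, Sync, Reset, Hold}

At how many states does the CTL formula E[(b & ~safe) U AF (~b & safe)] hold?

2

Sat(~safe) = {Wait, Req, Init, Err, Halt, Done}
Sat(b & ~safe) = ∅
Sat(~b) = {Wait, Req, Init, Reset, Err, Halt, Done}
Sat(~b & safe) = {Reset}
AF (~b & safe): least fixpoint, start Z0 = {Reset}, add states with every successor in Z. Z1 = {Init, Reset}; fixed.
Sat(AF (~b & safe)) = {Init, Reset}
E[(b & ~safe) U AF (~b & safe)]: least fixpoint, start Z0 = Sat(AF (~b & safe)) = {Init, Reset}, add states in Sat(b & ~safe) with some successor in Z. Already a fixed point.
Sat(E[(b & ~safe) U AF (~b & safe)]) = {Init, Reset}
|Sat(E[(b & ~safe) U AF (~b & safe)])| = |{Init, Reset}| = 2.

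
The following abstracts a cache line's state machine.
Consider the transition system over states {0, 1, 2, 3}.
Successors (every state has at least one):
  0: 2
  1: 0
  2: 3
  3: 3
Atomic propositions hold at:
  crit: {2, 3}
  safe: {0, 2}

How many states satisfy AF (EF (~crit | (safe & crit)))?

3

Sat(~crit) = {0, 1}
Sat(safe & crit) = {2}
Sat(~crit | (safe & crit)) = {0, 1, 2}
EF (~crit | (safe & crit)): least fixpoint, start Z0 = {0, 1, 2}, add states with some successor in Z. Already a fixed point.
Sat(EF (~crit | (safe & crit))) = {0, 1, 2}
AF (EF (~crit | (safe & crit))): least fixpoint, start Z0 = {0, 1, 2}, add states with every successor in Z. Already a fixed point.
Sat(AF (EF (~crit | (safe & crit)))) = {0, 1, 2}
|Sat(AF (EF (~crit | (safe & crit))))| = |{0, 1, 2}| = 3.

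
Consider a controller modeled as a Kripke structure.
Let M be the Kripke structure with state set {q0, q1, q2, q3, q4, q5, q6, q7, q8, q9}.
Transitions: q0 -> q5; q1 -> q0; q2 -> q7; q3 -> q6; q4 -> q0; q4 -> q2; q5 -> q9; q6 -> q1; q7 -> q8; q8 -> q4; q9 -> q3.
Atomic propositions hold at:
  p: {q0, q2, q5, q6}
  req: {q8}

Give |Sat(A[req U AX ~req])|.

Sat(~req) = {q0, q1, q2, q3, q4, q5, q6, q7, q9}
Sat(AX ~req) = {s : every successor in {q0, q1, q2, q3, q4, q5, q6, q7, q9}} = {q0, q1, q2, q3, q4, q5, q6, q8, q9}
A[req U AX ~req]: least fixpoint, start Z0 = Sat(AX ~req) = {q0, q1, q2, q3, q4, q5, q6, q8, q9}, add states in Sat(req) with every successor in Z. Already a fixed point.
Sat(A[req U AX ~req]) = {q0, q1, q2, q3, q4, q5, q6, q8, q9}
|Sat(A[req U AX ~req])| = |{q0, q1, q2, q3, q4, q5, q6, q8, q9}| = 9.

9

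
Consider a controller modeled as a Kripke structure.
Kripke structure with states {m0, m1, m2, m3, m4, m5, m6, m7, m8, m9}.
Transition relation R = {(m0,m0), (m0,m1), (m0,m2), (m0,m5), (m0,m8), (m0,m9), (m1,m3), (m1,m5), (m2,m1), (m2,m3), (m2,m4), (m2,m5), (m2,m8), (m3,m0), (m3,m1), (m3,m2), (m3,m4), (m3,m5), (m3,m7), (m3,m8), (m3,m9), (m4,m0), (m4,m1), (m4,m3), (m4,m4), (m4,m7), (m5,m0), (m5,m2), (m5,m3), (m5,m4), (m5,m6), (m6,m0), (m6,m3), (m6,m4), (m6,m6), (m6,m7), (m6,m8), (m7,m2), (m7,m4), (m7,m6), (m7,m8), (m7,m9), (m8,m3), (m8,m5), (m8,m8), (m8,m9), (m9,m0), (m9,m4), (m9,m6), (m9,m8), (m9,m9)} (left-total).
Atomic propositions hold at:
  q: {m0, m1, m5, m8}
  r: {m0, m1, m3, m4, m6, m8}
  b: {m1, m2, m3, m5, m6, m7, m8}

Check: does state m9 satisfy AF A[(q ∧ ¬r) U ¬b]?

Yes

Sat(¬r) = {m2, m5, m7, m9}
Sat(q ∧ ¬r) = {m5}
Sat(¬b) = {m0, m4, m9}
A[(q ∧ ¬r) U ¬b]: least fixpoint, start Z0 = Sat(¬b) = {m0, m4, m9}, add states in Sat(q ∧ ¬r) with every successor in Z. Already a fixed point.
Sat(A[(q ∧ ¬r) U ¬b]) = {m0, m4, m9}
AF A[(q ∧ ¬r) U ¬b]: least fixpoint, start Z0 = {m0, m4, m9}, add states with every successor in Z. Already a fixed point.
Sat(AF A[(q ∧ ¬r) U ¬b]) = {m0, m4, m9}
m9 ∈ Sat(AF A[(q ∧ ¬r) U ¬b]) = {m0, m4, m9}, so the formula holds at m9.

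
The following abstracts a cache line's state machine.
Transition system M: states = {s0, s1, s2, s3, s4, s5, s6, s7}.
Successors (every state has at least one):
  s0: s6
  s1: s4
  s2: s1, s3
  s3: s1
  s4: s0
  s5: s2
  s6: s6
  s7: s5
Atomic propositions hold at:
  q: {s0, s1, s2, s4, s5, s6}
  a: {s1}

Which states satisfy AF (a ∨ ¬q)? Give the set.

{s1, s2, s3, s5, s7}

Sat(¬q) = {s3, s7}
Sat(a ∨ ¬q) = {s1, s3, s7}
AF (a ∨ ¬q): least fixpoint, start Z0 = {s1, s3, s7}, add states with every successor in Z. Z1 = {s1, s2, s3, s7}; Z2 = {s1, s2, s3, s5, s7}; fixed.
Sat(AF (a ∨ ¬q)) = {s1, s2, s3, s5, s7}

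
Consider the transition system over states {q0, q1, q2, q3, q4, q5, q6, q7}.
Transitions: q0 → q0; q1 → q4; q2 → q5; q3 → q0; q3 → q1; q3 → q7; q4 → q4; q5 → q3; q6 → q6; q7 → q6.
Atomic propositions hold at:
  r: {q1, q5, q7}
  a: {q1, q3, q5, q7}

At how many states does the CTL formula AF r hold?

4

AF r: least fixpoint, start Z0 = {q1, q5, q7}, add states with every successor in Z. Z1 = {q1, q2, q5, q7}; fixed.
Sat(AF r) = {q1, q2, q5, q7}
|Sat(AF r)| = |{q1, q2, q5, q7}| = 4.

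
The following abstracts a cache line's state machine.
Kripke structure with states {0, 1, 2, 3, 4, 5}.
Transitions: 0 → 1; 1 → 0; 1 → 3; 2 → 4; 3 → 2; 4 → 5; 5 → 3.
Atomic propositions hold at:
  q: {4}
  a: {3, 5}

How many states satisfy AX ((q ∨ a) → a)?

5

Sat(q ∨ a) = {3, 4, 5}
Sat((q ∨ a) → a) = {0, 1, 2, 3, 5}
Sat(AX ((q ∨ a) → a)) = {s : every successor in {0, 1, 2, 3, 5}} = {0, 1, 3, 4, 5}
|Sat(AX ((q ∨ a) → a))| = |{0, 1, 3, 4, 5}| = 5.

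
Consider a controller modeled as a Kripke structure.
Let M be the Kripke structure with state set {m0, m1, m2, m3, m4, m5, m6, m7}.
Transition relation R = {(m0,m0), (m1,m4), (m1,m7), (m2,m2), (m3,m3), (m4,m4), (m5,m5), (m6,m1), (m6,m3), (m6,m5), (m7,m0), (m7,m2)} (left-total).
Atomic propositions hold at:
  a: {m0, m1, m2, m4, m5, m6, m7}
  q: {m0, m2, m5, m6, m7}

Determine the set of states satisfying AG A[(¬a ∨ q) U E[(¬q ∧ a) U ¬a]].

Sat(¬a) = {m3}
Sat(¬a ∨ q) = {m0, m2, m3, m5, m6, m7}
Sat(¬q) = {m1, m3, m4}
Sat(¬q ∧ a) = {m1, m4}
E[(¬q ∧ a) U ¬a]: least fixpoint, start Z0 = Sat(¬a) = {m3}, add states in Sat(¬q ∧ a) with some successor in Z. Already a fixed point.
Sat(E[(¬q ∧ a) U ¬a]) = {m3}
A[(¬a ∨ q) U E[(¬q ∧ a) U ¬a]]: least fixpoint, start Z0 = Sat(E[(¬q ∧ a) U ¬a]) = {m3}, add states in Sat(¬a ∨ q) with every successor in Z. Already a fixed point.
Sat(A[(¬a ∨ q) U E[(¬q ∧ a) U ¬a]]) = {m3}
AG A[(¬a ∨ q) U E[(¬q ∧ a) U ¬a]]: greatest fixpoint, start Z0 = {m3}, keep only states in Sat with every successor in Z. Already a fixed point.
Sat(AG A[(¬a ∨ q) U E[(¬q ∧ a) U ¬a]]) = {m3}

{m3}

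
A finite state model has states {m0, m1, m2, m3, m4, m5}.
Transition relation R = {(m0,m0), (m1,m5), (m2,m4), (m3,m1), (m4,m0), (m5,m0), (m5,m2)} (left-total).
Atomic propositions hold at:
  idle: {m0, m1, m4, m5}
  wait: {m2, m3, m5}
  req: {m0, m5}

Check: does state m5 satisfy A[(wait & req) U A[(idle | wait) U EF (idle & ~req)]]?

Sat(wait & req) = {m5}
Sat(idle | wait) = {m0, m1, m2, m3, m4, m5}
Sat(~req) = {m1, m2, m3, m4}
Sat(idle & ~req) = {m1, m4}
EF (idle & ~req): least fixpoint, start Z0 = {m1, m4}, add states with some successor in Z. Z1 = {m1, m2, m3, m4}; Z2 = {m1, m2, m3, m4, m5}; fixed.
Sat(EF (idle & ~req)) = {m1, m2, m3, m4, m5}
A[(idle | wait) U EF (idle & ~req)]: least fixpoint, start Z0 = Sat(EF (idle & ~req)) = {m1, m2, m3, m4, m5}, add states in Sat(idle | wait) with every successor in Z. Already a fixed point.
Sat(A[(idle | wait) U EF (idle & ~req)]) = {m1, m2, m3, m4, m5}
A[(wait & req) U A[(idle | wait) U EF (idle & ~req)]]: least fixpoint, start Z0 = Sat(A[(idle | wait) U EF (idle & ~req)]) = {m1, m2, m3, m4, m5}, add states in Sat(wait & req) with every successor in Z. Already a fixed point.
Sat(A[(wait & req) U A[(idle | wait) U EF (idle & ~req)]]) = {m1, m2, m3, m4, m5}
m5 ∈ Sat(A[(wait & req) U A[(idle | wait) U EF (idle & ~req)]]) = {m1, m2, m3, m4, m5}, so the formula holds at m5.

Yes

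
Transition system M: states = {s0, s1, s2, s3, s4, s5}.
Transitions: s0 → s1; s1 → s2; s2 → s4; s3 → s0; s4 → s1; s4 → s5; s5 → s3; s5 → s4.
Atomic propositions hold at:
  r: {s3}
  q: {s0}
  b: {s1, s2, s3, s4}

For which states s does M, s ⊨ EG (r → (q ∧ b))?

{s0, s1, s2, s4, s5}

Sat(q ∧ b) = ∅
Sat(r → (q ∧ b)) = {s0, s1, s2, s4, s5}
EG (r → (q ∧ b)): greatest fixpoint, start Z0 = {s0, s1, s2, s4, s5}, keep only states in Sat with some successor in Z. Already a fixed point.
Sat(EG (r → (q ∧ b))) = {s0, s1, s2, s4, s5}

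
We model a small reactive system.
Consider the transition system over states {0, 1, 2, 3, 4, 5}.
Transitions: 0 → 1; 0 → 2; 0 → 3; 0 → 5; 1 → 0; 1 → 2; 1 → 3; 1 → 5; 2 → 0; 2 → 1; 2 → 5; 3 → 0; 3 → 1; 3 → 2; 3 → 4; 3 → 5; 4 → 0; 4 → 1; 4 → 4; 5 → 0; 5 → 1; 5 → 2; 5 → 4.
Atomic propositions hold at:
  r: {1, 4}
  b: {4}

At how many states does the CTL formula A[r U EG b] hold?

1

EG b: greatest fixpoint, start Z0 = {4}, keep only states in Sat with some successor in Z. Already a fixed point.
Sat(EG b) = {4}
A[r U EG b]: least fixpoint, start Z0 = Sat(EG b) = {4}, add states in Sat(r) with every successor in Z. Already a fixed point.
Sat(A[r U EG b]) = {4}
|Sat(A[r U EG b])| = |{4}| = 1.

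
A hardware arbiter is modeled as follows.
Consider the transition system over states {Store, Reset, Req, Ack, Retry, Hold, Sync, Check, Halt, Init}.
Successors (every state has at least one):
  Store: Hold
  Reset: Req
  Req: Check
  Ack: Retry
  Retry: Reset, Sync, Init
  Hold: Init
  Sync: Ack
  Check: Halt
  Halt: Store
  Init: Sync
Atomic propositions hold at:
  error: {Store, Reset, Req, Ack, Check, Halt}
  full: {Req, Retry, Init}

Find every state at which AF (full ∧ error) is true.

Sat(full ∧ error) = {Req}
AF (full ∧ error): least fixpoint, start Z0 = {Req}, add states with every successor in Z. Z1 = {Reset, Req}; fixed.
Sat(AF (full ∧ error)) = {Reset, Req}

{Reset, Req}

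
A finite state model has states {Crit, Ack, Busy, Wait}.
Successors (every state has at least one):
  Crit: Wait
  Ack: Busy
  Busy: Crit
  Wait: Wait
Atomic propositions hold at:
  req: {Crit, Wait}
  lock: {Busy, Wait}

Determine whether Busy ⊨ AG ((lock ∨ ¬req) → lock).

Yes

Sat(¬req) = {Ack, Busy}
Sat(lock ∨ ¬req) = {Ack, Busy, Wait}
Sat((lock ∨ ¬req) → lock) = {Crit, Busy, Wait}
AG ((lock ∨ ¬req) → lock): greatest fixpoint, start Z0 = {Crit, Busy, Wait}, keep only states in Sat with every successor in Z. Already a fixed point.
Sat(AG ((lock ∨ ¬req) → lock)) = {Crit, Busy, Wait}
Busy ∈ Sat(AG ((lock ∨ ¬req) → lock)) = {Crit, Busy, Wait}, so the formula holds at Busy.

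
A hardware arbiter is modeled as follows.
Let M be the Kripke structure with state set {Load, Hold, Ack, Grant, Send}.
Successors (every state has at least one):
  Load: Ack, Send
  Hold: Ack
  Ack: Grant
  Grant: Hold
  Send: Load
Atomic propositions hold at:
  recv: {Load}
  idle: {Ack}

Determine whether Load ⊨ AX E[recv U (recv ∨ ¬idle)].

No

Sat(¬idle) = {Load, Hold, Grant, Send}
Sat(recv ∨ ¬idle) = {Load, Hold, Grant, Send}
E[recv U (recv ∨ ¬idle)]: least fixpoint, start Z0 = Sat((recv ∨ ¬idle)) = {Load, Hold, Grant, Send}, add states in Sat(recv) with some successor in Z. Already a fixed point.
Sat(E[recv U (recv ∨ ¬idle)]) = {Load, Hold, Grant, Send}
Sat(AX E[recv U (recv ∨ ¬idle)]) = {s : every successor in {Load, Hold, Grant, Send}} = {Ack, Grant, Send}
Load ∉ Sat(AX E[recv U (recv ∨ ¬idle)]) = {Ack, Grant, Send}, so the formula does not hold at Load.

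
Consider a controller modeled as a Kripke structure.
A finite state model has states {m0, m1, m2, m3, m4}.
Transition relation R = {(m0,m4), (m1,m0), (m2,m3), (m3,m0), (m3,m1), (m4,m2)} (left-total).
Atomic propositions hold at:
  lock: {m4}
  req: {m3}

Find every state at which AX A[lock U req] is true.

{m2}

A[lock U req]: least fixpoint, start Z0 = Sat(req) = {m3}, add states in Sat(lock) with every successor in Z. Already a fixed point.
Sat(A[lock U req]) = {m3}
Sat(AX A[lock U req]) = {s : every successor in {m3}} = {m2}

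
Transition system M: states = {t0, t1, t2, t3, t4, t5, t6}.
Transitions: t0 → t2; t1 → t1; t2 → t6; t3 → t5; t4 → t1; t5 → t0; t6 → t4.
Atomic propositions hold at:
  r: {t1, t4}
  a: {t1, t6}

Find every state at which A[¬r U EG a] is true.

Sat(¬r) = {t0, t2, t3, t5, t6}
EG a: greatest fixpoint, start Z0 = {t1, t6}, keep only states in Sat with some successor in Z. Z1 = {t1}; fixed.
Sat(EG a) = {t1}
A[¬r U EG a]: least fixpoint, start Z0 = Sat(EG a) = {t1}, add states in Sat(¬r) with every successor in Z. Already a fixed point.
Sat(A[¬r U EG a]) = {t1}

{t1}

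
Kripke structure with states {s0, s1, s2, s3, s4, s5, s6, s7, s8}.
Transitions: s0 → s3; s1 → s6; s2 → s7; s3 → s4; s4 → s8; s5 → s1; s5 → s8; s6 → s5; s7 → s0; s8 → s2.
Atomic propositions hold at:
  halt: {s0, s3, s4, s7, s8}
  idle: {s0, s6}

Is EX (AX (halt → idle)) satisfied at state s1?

Sat(halt → idle) = {s0, s1, s2, s5, s6}
Sat(AX (halt → idle)) = {s : every successor in {s0, s1, s2, s5, s6}} = {s1, s6, s7, s8}
Sat(EX (AX (halt → idle))) = {s : some successor in {s1, s6, s7, s8}} = {s1, s2, s4, s5}
s1 ∈ Sat(EX (AX (halt → idle))) = {s1, s2, s4, s5}, so the formula holds at s1.

Yes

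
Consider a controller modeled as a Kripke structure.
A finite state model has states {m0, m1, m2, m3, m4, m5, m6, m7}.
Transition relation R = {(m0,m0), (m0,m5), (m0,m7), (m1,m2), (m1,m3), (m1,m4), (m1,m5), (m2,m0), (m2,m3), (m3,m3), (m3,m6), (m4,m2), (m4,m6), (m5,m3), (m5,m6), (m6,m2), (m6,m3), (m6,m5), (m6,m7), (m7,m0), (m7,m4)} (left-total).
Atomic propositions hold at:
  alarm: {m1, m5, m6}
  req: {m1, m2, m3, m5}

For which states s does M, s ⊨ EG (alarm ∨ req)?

Sat(alarm ∨ req) = {m1, m2, m3, m5, m6}
EG (alarm ∨ req): greatest fixpoint, start Z0 = {m1, m2, m3, m5, m6}, keep only states in Sat with some successor in Z. Already a fixed point.
Sat(EG (alarm ∨ req)) = {m1, m2, m3, m5, m6}

{m1, m2, m3, m5, m6}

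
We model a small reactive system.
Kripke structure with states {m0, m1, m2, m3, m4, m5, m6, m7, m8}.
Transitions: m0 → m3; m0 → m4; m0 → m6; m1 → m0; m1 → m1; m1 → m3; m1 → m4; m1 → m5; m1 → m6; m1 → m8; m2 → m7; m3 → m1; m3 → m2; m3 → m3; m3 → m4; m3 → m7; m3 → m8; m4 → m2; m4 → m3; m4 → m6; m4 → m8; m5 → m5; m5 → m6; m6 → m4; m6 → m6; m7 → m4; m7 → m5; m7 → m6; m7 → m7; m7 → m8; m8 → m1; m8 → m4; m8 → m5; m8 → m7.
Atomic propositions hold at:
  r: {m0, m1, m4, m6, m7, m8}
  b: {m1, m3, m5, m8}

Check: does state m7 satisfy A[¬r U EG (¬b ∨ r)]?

Yes

Sat(¬r) = {m2, m3, m5}
Sat(¬b) = {m0, m2, m4, m6, m7}
Sat(¬b ∨ r) = {m0, m1, m2, m4, m6, m7, m8}
EG (¬b ∨ r): greatest fixpoint, start Z0 = {m0, m1, m2, m4, m6, m7, m8}, keep only states in Sat with some successor in Z. Already a fixed point.
Sat(EG (¬b ∨ r)) = {m0, m1, m2, m4, m6, m7, m8}
A[¬r U EG (¬b ∨ r)]: least fixpoint, start Z0 = Sat(EG (¬b ∨ r)) = {m0, m1, m2, m4, m6, m7, m8}, add states in Sat(¬r) with every successor in Z. Already a fixed point.
Sat(A[¬r U EG (¬b ∨ r)]) = {m0, m1, m2, m4, m6, m7, m8}
m7 ∈ Sat(A[¬r U EG (¬b ∨ r)]) = {m0, m1, m2, m4, m6, m7, m8}, so the formula holds at m7.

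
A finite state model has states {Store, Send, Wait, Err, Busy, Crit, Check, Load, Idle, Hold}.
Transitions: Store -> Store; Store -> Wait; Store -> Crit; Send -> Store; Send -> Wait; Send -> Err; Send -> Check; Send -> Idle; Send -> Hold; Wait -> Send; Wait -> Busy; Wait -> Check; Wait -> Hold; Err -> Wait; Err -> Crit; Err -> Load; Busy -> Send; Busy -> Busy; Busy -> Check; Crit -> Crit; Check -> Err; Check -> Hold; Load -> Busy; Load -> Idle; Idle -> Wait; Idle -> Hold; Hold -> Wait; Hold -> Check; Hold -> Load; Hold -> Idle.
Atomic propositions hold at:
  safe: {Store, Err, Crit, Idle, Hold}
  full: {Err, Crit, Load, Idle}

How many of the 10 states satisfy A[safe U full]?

A[safe U full]: least fixpoint, start Z0 = Sat(full) = {Err, Crit, Load, Idle}, add states in Sat(safe) with every successor in Z. Already a fixed point.
Sat(A[safe U full]) = {Err, Crit, Load, Idle}
|Sat(A[safe U full])| = |{Err, Crit, Load, Idle}| = 4.

4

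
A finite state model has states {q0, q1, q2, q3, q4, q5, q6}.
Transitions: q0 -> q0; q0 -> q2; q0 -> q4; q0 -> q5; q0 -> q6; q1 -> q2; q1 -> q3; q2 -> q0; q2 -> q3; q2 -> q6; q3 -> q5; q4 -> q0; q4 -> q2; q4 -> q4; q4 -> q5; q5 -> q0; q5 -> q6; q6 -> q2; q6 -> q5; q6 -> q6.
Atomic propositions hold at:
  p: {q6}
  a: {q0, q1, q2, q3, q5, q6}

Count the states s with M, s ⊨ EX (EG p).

EG p: greatest fixpoint, start Z0 = {q6}, keep only states in Sat with some successor in Z. Already a fixed point.
Sat(EG p) = {q6}
Sat(EX (EG p)) = {s : some successor in {q6}} = {q0, q2, q5, q6}
|Sat(EX (EG p))| = |{q0, q2, q5, q6}| = 4.

4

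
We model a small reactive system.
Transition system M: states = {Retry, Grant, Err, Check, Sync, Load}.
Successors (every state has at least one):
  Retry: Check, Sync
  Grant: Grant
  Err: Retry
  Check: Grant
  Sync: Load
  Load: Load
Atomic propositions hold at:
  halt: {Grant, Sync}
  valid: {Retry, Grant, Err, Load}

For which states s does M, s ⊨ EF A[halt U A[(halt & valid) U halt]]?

Sat(halt & valid) = {Grant}
A[(halt & valid) U halt]: least fixpoint, start Z0 = Sat(halt) = {Grant, Sync}, add states in Sat(halt & valid) with every successor in Z. Already a fixed point.
Sat(A[(halt & valid) U halt]) = {Grant, Sync}
A[halt U A[(halt & valid) U halt]]: least fixpoint, start Z0 = Sat(A[(halt & valid) U halt]) = {Grant, Sync}, add states in Sat(halt) with every successor in Z. Already a fixed point.
Sat(A[halt U A[(halt & valid) U halt]]) = {Grant, Sync}
EF A[halt U A[(halt & valid) U halt]]: least fixpoint, start Z0 = {Grant, Sync}, add states with some successor in Z. Z1 = {Retry, Grant, Check, Sync}; Z2 = {Retry, Grant, Err, Check, Sync}; fixed.
Sat(EF A[halt U A[(halt & valid) U halt]]) = {Retry, Grant, Err, Check, Sync}

{Retry, Grant, Err, Check, Sync}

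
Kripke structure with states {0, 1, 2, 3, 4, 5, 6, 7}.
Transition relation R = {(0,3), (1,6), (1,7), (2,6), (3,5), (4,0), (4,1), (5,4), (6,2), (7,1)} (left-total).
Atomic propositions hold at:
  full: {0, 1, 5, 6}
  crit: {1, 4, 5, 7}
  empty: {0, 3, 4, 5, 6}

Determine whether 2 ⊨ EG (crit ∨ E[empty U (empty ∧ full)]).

Sat(empty ∧ full) = {0, 5, 6}
E[empty U (empty ∧ full)]: least fixpoint, start Z0 = Sat((empty ∧ full)) = {0, 5, 6}, add states in Sat(empty) with some successor in Z. Z1 = {0, 3, 4, 5, 6}; fixed.
Sat(E[empty U (empty ∧ full)]) = {0, 3, 4, 5, 6}
Sat(crit ∨ E[empty U (empty ∧ full)]) = {0, 1, 3, 4, 5, 6, 7}
EG (crit ∨ E[empty U (empty ∧ full)]): greatest fixpoint, start Z0 = {0, 1, 3, 4, 5, 6, 7}, keep only states in Sat with some successor in Z. Z1 = {0, 1, 3, 4, 5, 7}; fixed.
Sat(EG (crit ∨ E[empty U (empty ∧ full)])) = {0, 1, 3, 4, 5, 7}
2 ∉ Sat(EG (crit ∨ E[empty U (empty ∧ full)])) = {0, 1, 3, 4, 5, 7}, so the formula does not hold at 2.

No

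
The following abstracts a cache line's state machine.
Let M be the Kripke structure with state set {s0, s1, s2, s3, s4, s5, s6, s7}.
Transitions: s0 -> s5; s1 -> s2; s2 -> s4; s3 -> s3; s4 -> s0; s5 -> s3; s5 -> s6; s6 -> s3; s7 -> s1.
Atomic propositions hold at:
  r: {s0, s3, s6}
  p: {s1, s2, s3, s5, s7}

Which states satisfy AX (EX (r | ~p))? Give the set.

{s0, s1, s2, s3, s5, s6}

Sat(~p) = {s0, s4, s6}
Sat(r | ~p) = {s0, s3, s4, s6}
Sat(EX (r | ~p)) = {s : some successor in {s0, s3, s4, s6}} = {s2, s3, s4, s5, s6}
Sat(AX (EX (r | ~p))) = {s : every successor in {s2, s3, s4, s5, s6}} = {s0, s1, s2, s3, s5, s6}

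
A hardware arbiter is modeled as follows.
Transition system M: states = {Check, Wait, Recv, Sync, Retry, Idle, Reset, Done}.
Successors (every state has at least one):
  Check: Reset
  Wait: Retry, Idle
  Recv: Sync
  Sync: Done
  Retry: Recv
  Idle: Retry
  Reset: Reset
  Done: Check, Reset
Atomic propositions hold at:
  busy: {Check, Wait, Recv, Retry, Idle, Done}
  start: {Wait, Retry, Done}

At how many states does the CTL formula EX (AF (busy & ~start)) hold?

4

Sat(~start) = {Check, Recv, Sync, Idle, Reset}
Sat(busy & ~start) = {Check, Recv, Idle}
AF (busy & ~start): least fixpoint, start Z0 = {Check, Recv, Idle}, add states with every successor in Z. Z1 = {Check, Recv, Retry, Idle}; Z2 = {Check, Wait, Recv, Retry, Idle}; fixed.
Sat(AF (busy & ~start)) = {Check, Wait, Recv, Retry, Idle}
Sat(EX (AF (busy & ~start))) = {s : some successor in {Check, Wait, Recv, Retry, Idle}} = {Wait, Retry, Idle, Done}
|Sat(EX (AF (busy & ~start)))| = |{Wait, Retry, Idle, Done}| = 4.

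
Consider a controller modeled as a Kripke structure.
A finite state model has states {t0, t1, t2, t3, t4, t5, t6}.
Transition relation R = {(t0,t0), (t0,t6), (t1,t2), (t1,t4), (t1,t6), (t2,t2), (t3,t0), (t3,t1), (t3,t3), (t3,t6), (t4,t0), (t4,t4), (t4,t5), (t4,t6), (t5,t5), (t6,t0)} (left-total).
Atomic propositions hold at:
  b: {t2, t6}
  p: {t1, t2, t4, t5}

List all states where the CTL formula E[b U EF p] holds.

{t1, t2, t3, t4, t5}

EF p: least fixpoint, start Z0 = {t1, t2, t4, t5}, add states with some successor in Z. Z1 = {t1, t2, t3, t4, t5}; fixed.
Sat(EF p) = {t1, t2, t3, t4, t5}
E[b U EF p]: least fixpoint, start Z0 = Sat(EF p) = {t1, t2, t3, t4, t5}, add states in Sat(b) with some successor in Z. Already a fixed point.
Sat(E[b U EF p]) = {t1, t2, t3, t4, t5}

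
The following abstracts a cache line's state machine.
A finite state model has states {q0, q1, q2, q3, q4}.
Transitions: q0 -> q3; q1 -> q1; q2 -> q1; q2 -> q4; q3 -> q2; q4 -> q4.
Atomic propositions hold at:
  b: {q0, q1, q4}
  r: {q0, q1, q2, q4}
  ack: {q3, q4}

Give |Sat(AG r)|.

AG r: greatest fixpoint, start Z0 = {q0, q1, q2, q4}, keep only states in Sat with every successor in Z. Z1 = {q1, q2, q4}; fixed.
Sat(AG r) = {q1, q2, q4}
|Sat(AG r)| = |{q1, q2, q4}| = 3.

3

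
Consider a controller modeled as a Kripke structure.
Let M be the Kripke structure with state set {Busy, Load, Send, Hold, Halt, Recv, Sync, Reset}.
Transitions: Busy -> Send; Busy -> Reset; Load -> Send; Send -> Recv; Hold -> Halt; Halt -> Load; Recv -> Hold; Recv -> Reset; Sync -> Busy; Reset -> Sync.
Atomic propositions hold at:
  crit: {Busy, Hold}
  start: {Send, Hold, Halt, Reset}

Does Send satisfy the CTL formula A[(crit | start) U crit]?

No

Sat(crit | start) = {Busy, Send, Hold, Halt, Reset}
A[(crit | start) U crit]: least fixpoint, start Z0 = Sat(crit) = {Busy, Hold}, add states in Sat(crit | start) with every successor in Z. Already a fixed point.
Sat(A[(crit | start) U crit]) = {Busy, Hold}
Send ∉ Sat(A[(crit | start) U crit]) = {Busy, Hold}, so the formula does not hold at Send.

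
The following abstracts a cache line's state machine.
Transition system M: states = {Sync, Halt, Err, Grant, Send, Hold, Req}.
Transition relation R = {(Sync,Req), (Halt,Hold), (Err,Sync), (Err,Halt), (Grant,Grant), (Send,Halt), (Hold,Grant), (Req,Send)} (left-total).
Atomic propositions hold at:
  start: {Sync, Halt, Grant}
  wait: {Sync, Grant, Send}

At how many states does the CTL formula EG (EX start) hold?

Sat(EX start) = {s : some successor in {Sync, Halt, Grant}} = {Err, Grant, Send, Hold}
EG (EX start): greatest fixpoint, start Z0 = {Err, Grant, Send, Hold}, keep only states in Sat with some successor in Z. Z1 = {Grant, Hold}; fixed.
Sat(EG (EX start)) = {Grant, Hold}
|Sat(EG (EX start))| = |{Grant, Hold}| = 2.

2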